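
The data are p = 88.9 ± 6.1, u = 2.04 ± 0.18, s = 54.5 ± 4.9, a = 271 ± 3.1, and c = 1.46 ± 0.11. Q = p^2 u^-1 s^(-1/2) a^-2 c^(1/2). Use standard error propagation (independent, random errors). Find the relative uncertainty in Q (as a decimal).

Products/powers → add relative errors in quadrature, weighted by exponent:
  (2·δp/p)² = (2×0.0686)² = 0.0188;  (-1·δu/u)² = (-1×0.0882)² = 0.00779;  (−½·δs/s)² = (-0.5×0.0899)² = 0.00202;  (-2·δa/a)² = (-2×0.0114)² = 0.000523;  (½·δc/c)² = (0.5×0.0753)² = 0.00142
δQ/Q = √(0.0306) = 0.175

0.175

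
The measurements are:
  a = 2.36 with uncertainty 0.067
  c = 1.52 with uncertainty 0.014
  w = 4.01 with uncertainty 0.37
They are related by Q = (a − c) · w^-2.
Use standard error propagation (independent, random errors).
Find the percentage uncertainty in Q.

Let u = a − c = 0.840. δu = √(δa² + δc²) = √(0.00449 + 0.000196) = 0.0684, so δu/u = 0.0815.
Q is then a monomial in u, w:
δQ/Q = √((δu/u)² + (-2·δw/w)²) = √(0.00664 + 0.0341) = 0.202

20.2%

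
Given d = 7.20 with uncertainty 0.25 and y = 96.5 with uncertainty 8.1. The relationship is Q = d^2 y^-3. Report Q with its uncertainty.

Q is a product of powers, so relative uncertainties combine in quadrature:
  (2·δd/d)² = (2×0.0347)² = 0.00482;  (-3·δy/y)² = (-3×0.0839)² = 0.0634
δQ/Q = √(0.0682) = 0.261
Q = 5.77e-05, so δQ = 0.261 × 5.77e-05 = 1.51e-05.

(5.77 ± 1.51) × 10^-5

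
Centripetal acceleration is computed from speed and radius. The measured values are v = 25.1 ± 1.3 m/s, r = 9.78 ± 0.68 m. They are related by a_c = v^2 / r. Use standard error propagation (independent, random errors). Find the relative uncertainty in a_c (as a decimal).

a_c is a product of powers, so relative uncertainties combine in quadrature:
  (2·δv/v)² = (2×0.0518)² = 0.0107;  (-1·δr/r)² = (-1×0.0695)² = 0.00483
δa_c/a_c = √(0.0156) = 0.125

0.125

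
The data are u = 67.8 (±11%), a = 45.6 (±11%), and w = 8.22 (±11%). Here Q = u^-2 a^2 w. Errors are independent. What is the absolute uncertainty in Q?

1.23

Q is a product of powers, so relative uncertainties combine in quadrature:
  (-2·δu/u)² = (-2×0.110)² = 0.0484;  (2·δa/a)² = (2×0.110)² = 0.0484;  (1·δw/w)² = (1×0.110)² = 0.0121
δQ/Q = √(0.109) = 0.330
Q = 3.72, so δQ = 0.330 × 3.72 = 1.23.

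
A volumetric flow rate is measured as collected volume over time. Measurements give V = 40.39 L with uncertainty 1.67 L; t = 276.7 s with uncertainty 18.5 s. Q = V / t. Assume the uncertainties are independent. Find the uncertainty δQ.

0.0115 L/s

Relative error in a monomial: (δQ/Q)² = Σ (nᵢ · δxᵢ/xᵢ)².
  (1·δV/V)² = (1×0.0413)² = 0.00171;  (-1·δt/t)² = (-1×0.0669)² = 0.00447
δQ/Q = √(0.00618) = 0.0786
Q = 0.1460 L/s, so δQ = 0.0786 × 0.1460 = 0.0115 L/s.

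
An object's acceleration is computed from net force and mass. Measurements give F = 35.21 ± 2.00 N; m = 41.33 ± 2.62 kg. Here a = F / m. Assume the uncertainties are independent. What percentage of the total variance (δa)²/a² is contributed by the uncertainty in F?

44.5%

(δa/a)² = (1·δF/F)² + (-1·δm/m)²
  F term: (1×0.0568)² = 0.00323
  m term: (-1×0.0634)² = 0.00402
Total = 0.00725. Share from F = 0.00323/0.00725 = 0.445.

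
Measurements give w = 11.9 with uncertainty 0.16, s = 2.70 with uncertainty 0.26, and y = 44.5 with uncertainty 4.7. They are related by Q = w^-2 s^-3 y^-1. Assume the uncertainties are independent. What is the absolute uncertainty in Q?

2.49e-06

For a monomial Q ∝ w^-2, s^-3, y^-1, fractional errors add in quadrature:
  (-2·δw/w)² = (-2×0.0134)² = 0.000723;  (-3·δs/s)² = (-3×0.0963)² = 0.0835;  (-1·δy/y)² = (-1×0.106)² = 0.0112
δQ/Q = √(0.0953) = 0.309
Q = 8.06e-06, so δQ = 0.309 × 8.06e-06 = 2.49e-06.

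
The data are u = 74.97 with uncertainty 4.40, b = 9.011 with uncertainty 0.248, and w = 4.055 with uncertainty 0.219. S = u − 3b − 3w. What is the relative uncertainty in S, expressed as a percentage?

Sums and differences: (δS)² = Σ (cᵢ δxᵢ)².
  (δu)² = 19.4;  (3·δb)² = 0.554;  (3·δw)² = 0.432
δS = √(20.3) = 4.51
S = 35.77, so δS/S = 4.51/35.77 = 0.126.

12.6%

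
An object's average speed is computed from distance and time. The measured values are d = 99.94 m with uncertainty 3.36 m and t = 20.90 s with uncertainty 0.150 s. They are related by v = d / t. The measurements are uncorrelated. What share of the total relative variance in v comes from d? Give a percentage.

(δv/v)² = (1·δd/d)² + (-1·δt/t)²
  d term: (1×0.0336)² = 0.00113
  t term: (-1×0.00718)² = 5.15e-05
Total = 0.00118. Share from d = 0.00113/0.00118 = 0.956.

95.6%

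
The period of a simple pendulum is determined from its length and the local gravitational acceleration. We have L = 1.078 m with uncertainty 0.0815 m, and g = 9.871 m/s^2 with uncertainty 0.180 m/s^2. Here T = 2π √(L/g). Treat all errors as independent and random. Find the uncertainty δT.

Since T is a product/quotient, work with relative uncertainties:
  (½·δL/L)² = (0.5×0.0756)² = 0.00143;  (−½·δg/g)² = (-0.5×0.0182)² = 8.31e-05
δT/T = √(0.00151) = 0.0389
T = 2.076 s, so δT = 0.0389 × 2.076 = 0.0807 s.

0.0807 s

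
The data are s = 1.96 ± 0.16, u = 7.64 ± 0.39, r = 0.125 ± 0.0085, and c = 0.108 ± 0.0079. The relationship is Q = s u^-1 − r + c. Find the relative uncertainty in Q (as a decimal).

0.114

Let p = s·u^-1 = 0.257. δp/p = √((1·δs/s)² + (-1·δu/u)²) = √(0.00666 + 0.00261) = 0.0963, so δp = 0.0247.
Q = p − r + c: δQ = √(δp² + δr² + δc²) = √(0.000610 + 7.23e-05 + 6.24e-05) = 0.0273
Q = 0.240, so δQ/Q = 0.0273/0.240 = 0.114.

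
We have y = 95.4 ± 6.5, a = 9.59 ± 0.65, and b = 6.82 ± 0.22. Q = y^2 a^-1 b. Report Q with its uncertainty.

6470 ± 1010

Each factor contributes (exponent × relative error)² to (δQ/Q)²:
  (2·δy/y)² = (2×0.0681)² = 0.0186;  (-1·δa/a)² = (-1×0.0678)² = 0.00459;  (1·δb/b)² = (1×0.0323)² = 0.00104
δQ/Q = √(0.0242) = 0.156
Q = 6470, so δQ = 0.156 × 6470 = 1010.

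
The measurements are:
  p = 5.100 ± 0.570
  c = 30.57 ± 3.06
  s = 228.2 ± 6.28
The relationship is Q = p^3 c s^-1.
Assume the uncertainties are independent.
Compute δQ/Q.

Each factor contributes (exponent × relative error)² to (δQ/Q)²:
  (3·δp/p)² = (3×0.112)² = 0.112;  (1·δc/c)² = (1×0.100)² = 0.0100;  (-1·δs/s)² = (-1×0.0275)² = 0.000757
δQ/Q = √(0.123) = 0.351

0.351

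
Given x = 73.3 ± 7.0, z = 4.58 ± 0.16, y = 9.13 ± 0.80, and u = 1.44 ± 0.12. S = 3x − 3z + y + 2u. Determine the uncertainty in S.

21.0

Absolute uncertainties add in quadrature for a linear combination:
  (3·δx)² = 441;  (3·δz)² = 0.230;  (δy)² = 0.640;  (2·δu)² = 0.0576
δS = √(442) = 21.0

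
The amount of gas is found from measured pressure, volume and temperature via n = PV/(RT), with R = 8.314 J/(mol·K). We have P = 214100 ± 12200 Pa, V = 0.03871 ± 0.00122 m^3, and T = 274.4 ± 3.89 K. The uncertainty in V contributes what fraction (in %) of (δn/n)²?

22.4%

(δn/n)² = (1·δP/P)² + (1·δV/V)² + (-1·δT/T)²
  P term: (1×0.0570)² = 0.00325
  V term: (1×0.0315)² = 0.000993
  T term: (-1×0.0142)² = 0.000201
Total = 0.00444. Share from V = 0.000993/0.00444 = 0.224.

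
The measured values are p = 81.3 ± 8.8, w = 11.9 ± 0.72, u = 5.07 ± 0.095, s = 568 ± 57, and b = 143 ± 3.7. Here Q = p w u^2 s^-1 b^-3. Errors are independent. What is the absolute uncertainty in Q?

For a monomial Q ∝ p, w, u^2, s^-1, b^-3, fractional errors add in quadrature:
  (1·δp/p)² = (1×0.108)² = 0.0117;  (1·δw/w)² = (1×0.0605)² = 0.00366;  (2·δu/u)² = (2×0.0187)² = 0.00140;  (-1·δs/s)² = (-1×0.100)² = 0.0101;  (-3·δb/b)² = (-3×0.0259)² = 0.00603
δQ/Q = √(0.0329) = 0.181
Q = 1.5e-05, so δQ = 0.181 × 1.5e-05 = 2.71e-06.

2.71e-06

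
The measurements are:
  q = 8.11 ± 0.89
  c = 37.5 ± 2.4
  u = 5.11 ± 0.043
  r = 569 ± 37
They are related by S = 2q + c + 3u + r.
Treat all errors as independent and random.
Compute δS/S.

For a sum/difference, combine absolute errors in quadrature:
  (2·δq)² = 3.17;  (δc)² = 5.76;  (3·δu)² = 0.0166;  (δr)² = 1370
δS = √(1380) = 37.1
S = 638, so δS/S = 37.1/638 = 0.0582.

0.0582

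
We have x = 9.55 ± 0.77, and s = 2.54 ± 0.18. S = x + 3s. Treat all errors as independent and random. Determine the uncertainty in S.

0.940

Sums and differences: (δS)² = Σ (cᵢ δxᵢ)².
  (δx)² = 0.593;  (3·δs)² = 0.292
δS = √(0.885) = 0.940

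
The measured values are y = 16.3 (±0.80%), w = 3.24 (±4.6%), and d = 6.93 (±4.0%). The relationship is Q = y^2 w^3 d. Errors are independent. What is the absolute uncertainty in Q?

For a monomial Q ∝ y^2, w^3, d, fractional errors add in quadrature:
  (2·δy/y)² = (2×0.00800)² = 0.000256;  (3·δw/w)² = (3×0.0460)² = 0.0190;  (1·δd/d)² = (1×0.0400)² = 0.00160
δQ/Q = √(0.0209) = 0.145
Q = 62600, so δQ = 0.145 × 62600 = 9050.

9050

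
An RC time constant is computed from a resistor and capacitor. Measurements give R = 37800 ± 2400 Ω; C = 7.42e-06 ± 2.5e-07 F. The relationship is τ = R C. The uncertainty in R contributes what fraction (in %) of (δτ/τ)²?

(δτ/τ)² = (1·δR/R)² + (1·δC/C)²
  R term: (1×0.0635)² = 0.00403
  C term: (1×0.0337)² = 0.00114
Total = 0.00517. Share from R = 0.00403/0.00517 = 0.780.

78.0%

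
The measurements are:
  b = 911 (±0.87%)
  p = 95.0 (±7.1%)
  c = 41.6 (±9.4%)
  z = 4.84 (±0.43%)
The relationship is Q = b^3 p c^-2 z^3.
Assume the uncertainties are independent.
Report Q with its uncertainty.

For a monomial Q ∝ b^3, p, c^-2, z^3, fractional errors add in quadrature:
  (3·δb/b)² = (3×0.00870)² = 0.000681;  (1·δp/p)² = (1×0.0710)² = 0.00504;  (-2·δc/c)² = (-2×0.0940)² = 0.0353;  (3·δz/z)² = (3×0.00430)² = 0.000166
δQ/Q = √(0.0412) = 0.203
Q = 4.71e+09, so δQ = 0.203 × 4.71e+09 = 9.56e+08.

(4.71 ± 0.956) × 10^9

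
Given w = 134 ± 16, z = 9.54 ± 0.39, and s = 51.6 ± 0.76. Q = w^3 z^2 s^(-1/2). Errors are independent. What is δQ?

Products/powers → add relative errors in quadrature, weighted by exponent:
  (3·δw/w)² = (3×0.119)² = 0.128;  (2·δz/z)² = (2×0.0409)² = 0.00668;  (−½·δs/s)² = (-0.5×0.0147)² = 5.42e-05
δQ/Q = √(0.135) = 0.367
Q = 3.05e+07, so δQ = 0.367 × 3.05e+07 = 1.12e+07.

1.12e+07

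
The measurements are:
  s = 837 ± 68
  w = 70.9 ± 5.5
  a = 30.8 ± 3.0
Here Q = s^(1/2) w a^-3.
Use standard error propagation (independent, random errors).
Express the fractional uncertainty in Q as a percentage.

Products/powers → add relative errors in quadrature, weighted by exponent:
  (½·δs/s)² = (0.5×0.0812)² = 0.00165;  (1·δw/w)² = (1×0.0776)² = 0.00602;  (-3·δa/a)² = (-3×0.0974)² = 0.0854
δQ/Q = √(0.0931) = 0.305

30.5%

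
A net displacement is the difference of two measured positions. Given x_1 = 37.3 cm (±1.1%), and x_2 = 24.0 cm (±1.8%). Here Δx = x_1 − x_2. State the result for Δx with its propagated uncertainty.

Δx is a linear combination, so absolute uncertainties add in quadrature:
  (δx_1)² = 0.168;  (δx_2)² = 0.187
δΔx = √(0.355) = 0.596 cm
Δx = 13.3 cm.

13.3 ± 0.596 cm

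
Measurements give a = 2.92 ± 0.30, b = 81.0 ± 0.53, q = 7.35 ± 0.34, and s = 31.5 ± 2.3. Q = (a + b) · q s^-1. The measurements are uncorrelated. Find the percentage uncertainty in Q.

Let u = a + b = 83.9. δu = √(δa² + δb²) = √(0.0900 + 0.281) = 0.609, so δu/u = 0.00726.
Q is then a monomial in u, q, s:
δQ/Q = √((δu/u)² + (1·δq/q)² + (-1·δs/s)²) = √(5.27e-05 + 0.00214 + 0.00533) = 0.0867

8.67%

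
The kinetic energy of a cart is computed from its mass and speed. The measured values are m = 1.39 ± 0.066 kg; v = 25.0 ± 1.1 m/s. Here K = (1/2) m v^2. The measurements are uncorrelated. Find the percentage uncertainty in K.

Relative error in a monomial: (δK/K)² = Σ (nᵢ · δxᵢ/xᵢ)².
  (1·δm/m)² = (1×0.0475)² = 0.00225;  (2·δv/v)² = (2×0.0440)² = 0.00774
δK/K = √(0.01000) = 0.1000

10.00%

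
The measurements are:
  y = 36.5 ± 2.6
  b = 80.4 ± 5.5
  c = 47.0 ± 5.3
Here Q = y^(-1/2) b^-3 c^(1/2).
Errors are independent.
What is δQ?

4.71e-07

Since Q is a product/quotient, work with relative uncertainties:
  (−½·δy/y)² = (-0.5×0.0712)² = 0.00127;  (-3·δb/b)² = (-3×0.0684)² = 0.0421;  (½·δc/c)² = (0.5×0.113)² = 0.00318
δQ/Q = √(0.0466) = 0.216
Q = 2.18e-06, so δQ = 0.216 × 2.18e-06 = 4.71e-07.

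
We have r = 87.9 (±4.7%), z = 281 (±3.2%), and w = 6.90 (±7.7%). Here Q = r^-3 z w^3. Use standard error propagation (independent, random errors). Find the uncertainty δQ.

Each factor contributes (exponent × relative error)² to (δQ/Q)²:
  (-3·δr/r)² = (-3×0.0470)² = 0.0199;  (1·δz/z)² = (1×0.0320)² = 0.00102;  (3·δw/w)² = (3×0.0770)² = 0.0534
δQ/Q = √(0.0743) = 0.273
Q = 0.136, so δQ = 0.273 × 0.136 = 0.0370.

0.0370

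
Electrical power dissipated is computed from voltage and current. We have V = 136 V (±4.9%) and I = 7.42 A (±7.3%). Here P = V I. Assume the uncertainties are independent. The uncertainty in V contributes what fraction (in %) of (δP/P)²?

31.1%

(δP/P)² = (1·δV/V)² + (1·δI/I)²
  V term: (1×0.0490)² = 0.00240
  I term: (1×0.0730)² = 0.00533
Total = 0.00773. Share from V = 0.00240/0.00773 = 0.311.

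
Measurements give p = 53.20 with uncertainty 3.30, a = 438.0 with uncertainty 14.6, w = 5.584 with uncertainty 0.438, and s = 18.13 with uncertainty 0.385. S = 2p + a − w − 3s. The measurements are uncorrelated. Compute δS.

S is a linear combination, so absolute uncertainties add in quadrature:
  (2·δp)² = 43.6;  (δa)² = 213;  (δw)² = 0.192;  (3·δs)² = 1.33
δS = √(258) = 16.1

16.1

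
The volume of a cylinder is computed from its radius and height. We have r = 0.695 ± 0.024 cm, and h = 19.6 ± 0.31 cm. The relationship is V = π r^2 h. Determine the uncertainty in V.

Each factor contributes (exponent × relative error)² to (δV/V)²:
  (2·δr/r)² = (2×0.0345)² = 0.00477;  (1·δh/h)² = (1×0.0158)² = 0.000250
δV/V = √(0.00502) = 0.0709
V = 29.7 cm^3, so δV = 0.0709 × 29.7 = 2.11 cm^3.

2.11 cm^3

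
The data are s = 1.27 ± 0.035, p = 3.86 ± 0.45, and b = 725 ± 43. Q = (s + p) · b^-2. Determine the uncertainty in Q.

Let u = s + p = 5.13. δu = √(δs² + δp²) = √(0.00123 + 0.203) = 0.451, so δu/u = 0.0880.
Q is then a monomial in u, b:
δQ/Q = √((δu/u)² + (-2·δb/b)²) = √(0.00774 + 0.0141) = 0.148
Q = 9.76e-06, so δQ = 0.148 × 9.76e-06 = 1.44e-06.

1.44e-06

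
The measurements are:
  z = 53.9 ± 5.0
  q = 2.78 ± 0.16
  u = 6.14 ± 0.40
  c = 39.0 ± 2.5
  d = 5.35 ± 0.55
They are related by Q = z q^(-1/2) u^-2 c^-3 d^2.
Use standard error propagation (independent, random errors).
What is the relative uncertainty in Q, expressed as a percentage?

32.5%

Since Q is a product/quotient, work with relative uncertainties:
  (1·δz/z)² = (1×0.0928)² = 0.00861;  (−½·δq/q)² = (-0.5×0.0576)² = 0.000828;  (-2·δu/u)² = (-2×0.0651)² = 0.0170;  (-3·δc/c)² = (-3×0.0641)² = 0.0370;  (2·δd/d)² = (2×0.103)² = 0.0423
δQ/Q = √(0.106) = 0.325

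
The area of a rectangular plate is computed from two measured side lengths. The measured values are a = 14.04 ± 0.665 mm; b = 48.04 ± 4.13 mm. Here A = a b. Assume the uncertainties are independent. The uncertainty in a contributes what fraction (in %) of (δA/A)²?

23.3%

(δA/A)² = (1·δa/a)² + (1·δb/b)²
  a term: (1×0.0474)² = 0.00224
  b term: (1×0.0860)² = 0.00739
Total = 0.00963. Share from a = 0.00224/0.00963 = 0.233.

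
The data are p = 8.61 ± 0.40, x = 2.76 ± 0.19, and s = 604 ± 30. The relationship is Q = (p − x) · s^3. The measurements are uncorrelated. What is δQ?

2.15e+08

Let u = p − x = 5.85. δu = √(δp² + δx²) = √(0.160 + 0.0361) = 0.443, so δu/u = 0.0757.
Q is then a monomial in u, s:
δQ/Q = √((δu/u)² + (3·δs/s)²) = √(0.00573 + 0.0222) = 0.167
Q = 1.29e+09, so δQ = 0.167 × 1.29e+09 = 2.15e+08.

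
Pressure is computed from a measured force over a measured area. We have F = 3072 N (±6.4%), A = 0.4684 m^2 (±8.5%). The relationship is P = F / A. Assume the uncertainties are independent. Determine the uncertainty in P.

698 Pa

Products/powers → add relative errors in quadrature, weighted by exponent:
  (1·δF/F)² = (1×0.0640)² = 0.00410;  (-1·δA/A)² = (-1×0.0850)² = 0.00723
δP/P = √(0.0113) = 0.106
P = 6558 Pa, so δP = 0.106 × 6558 = 698 Pa.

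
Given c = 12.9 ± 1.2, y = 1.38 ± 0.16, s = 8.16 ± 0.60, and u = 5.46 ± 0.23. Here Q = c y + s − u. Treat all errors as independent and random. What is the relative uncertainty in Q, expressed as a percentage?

13.3%

Let p = c·y = 17.8. δp/p = √((1·δc/c)² + (1·δy/y)²) = √(0.00865 + 0.0134) = 0.149, so δp = 2.65.
Q = p + s − u: δQ = √(δp² + δs² + δu²) = √(7.00 + 0.360 + 0.0529) = 2.72
Q = 20.5, so δQ/Q = 2.72/20.5 = 0.133.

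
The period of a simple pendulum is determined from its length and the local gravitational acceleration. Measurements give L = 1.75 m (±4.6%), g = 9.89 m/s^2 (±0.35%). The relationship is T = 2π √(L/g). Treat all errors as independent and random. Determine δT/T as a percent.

Products/powers → add relative errors in quadrature, weighted by exponent:
  (½·δL/L)² = (0.5×0.0460)² = 0.000529;  (−½·δg/g)² = (-0.5×0.00350)² = 3.06e-06
δT/T = √(0.000532) = 0.0231

2.31%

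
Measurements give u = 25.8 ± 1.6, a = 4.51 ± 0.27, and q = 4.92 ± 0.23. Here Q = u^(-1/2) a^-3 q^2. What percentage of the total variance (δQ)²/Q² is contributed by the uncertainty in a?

(δQ/Q)² = (−½·δu/u)² + (-3·δa/a)² + (2·δq/q)²
  u term: (-0.5×0.0620)² = 0.000961
  a term: (-3×0.0599)² = 0.0323
  q term: (2×0.0467)² = 0.00874
Total = 0.0420. Share from a = 0.0323/0.0420 = 0.769.

76.9%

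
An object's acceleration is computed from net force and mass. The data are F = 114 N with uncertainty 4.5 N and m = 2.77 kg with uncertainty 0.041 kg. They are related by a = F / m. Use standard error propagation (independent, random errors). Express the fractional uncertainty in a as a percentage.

4.22%

Each factor contributes (exponent × relative error)² to (δa/a)²:
  (1·δF/F)² = (1×0.0395)² = 0.00156;  (-1·δm/m)² = (-1×0.0148)² = 0.000219
δa/a = √(0.00178) = 0.0422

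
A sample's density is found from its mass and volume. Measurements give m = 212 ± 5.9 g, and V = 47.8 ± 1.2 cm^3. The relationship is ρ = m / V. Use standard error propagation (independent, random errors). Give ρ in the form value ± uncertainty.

4.44 ± 0.166 g/cm^3

ρ is a product of powers, so relative uncertainties combine in quadrature:
  (1·δm/m)² = (1×0.0278)² = 0.000775;  (-1·δV/V)² = (-1×0.0251)² = 0.000630
δρ/ρ = √(0.00140) = 0.0375
ρ = 4.44 g/cm^3, so δρ = 0.0375 × 4.44 = 0.166 g/cm^3.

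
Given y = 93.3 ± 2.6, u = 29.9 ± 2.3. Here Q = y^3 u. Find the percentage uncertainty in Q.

Products/powers → add relative errors in quadrature, weighted by exponent:
  (3·δy/y)² = (3×0.0279)² = 0.00699;  (1·δu/u)² = (1×0.0769)² = 0.00592
δQ/Q = √(0.0129) = 0.114

11.4%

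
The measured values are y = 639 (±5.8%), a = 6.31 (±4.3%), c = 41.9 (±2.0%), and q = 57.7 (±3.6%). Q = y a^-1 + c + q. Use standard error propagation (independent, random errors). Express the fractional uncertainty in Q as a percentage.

Let p = y·a^-1 = 101. δp/p = √((1·δy/y)² + (-1·δa/a)²) = √(0.00336 + 0.00185) = 0.0722, so δp = 7.31.
Q = p + c + q: δQ = √(δp² + δc² + δq²) = √(53.5 + 0.702 + 4.31) = 7.65
Q = 201, so δQ/Q = 7.65/201 = 0.0381.

3.81%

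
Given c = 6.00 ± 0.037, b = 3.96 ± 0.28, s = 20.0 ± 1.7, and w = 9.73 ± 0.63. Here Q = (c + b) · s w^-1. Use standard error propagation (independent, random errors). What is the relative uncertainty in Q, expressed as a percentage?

11.1%

Let u = c + b = 9.96. δu = √(δc² + δb²) = √(0.00137 + 0.0784) = 0.282, so δu/u = 0.0284.
Q is then a monomial in u, s, w:
δQ/Q = √((δu/u)² + (1·δs/s)² + (-1·δw/w)²) = √(0.000804 + 0.00722 + 0.00419) = 0.111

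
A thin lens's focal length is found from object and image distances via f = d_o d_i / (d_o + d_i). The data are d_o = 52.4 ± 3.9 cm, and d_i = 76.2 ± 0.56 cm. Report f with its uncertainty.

∂f/∂d_o = (d_i/(d_o+d_i))² = 0.351;  ∂f/∂d_i = (d_o/(d_o+d_i))² = 0.166
δf = √((∂f/∂d_o · δd_o)² + (∂f/∂d_i · δd_i)²) = √(1.87 + 0.00864) = 1.37 cm
f = 31.0 cm.

31.0 ± 1.37 cm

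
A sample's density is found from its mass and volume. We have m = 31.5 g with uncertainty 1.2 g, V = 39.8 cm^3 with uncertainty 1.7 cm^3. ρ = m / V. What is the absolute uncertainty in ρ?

0.0453 g/cm^3

Relative error in a monomial: (δρ/ρ)² = Σ (nᵢ · δxᵢ/xᵢ)².
  (1·δm/m)² = (1×0.0381)² = 0.00145;  (-1·δV/V)² = (-1×0.0427)² = 0.00182
δρ/ρ = √(0.00328) = 0.0572
ρ = 0.791 g/cm^3, so δρ = 0.0572 × 0.791 = 0.0453 g/cm^3.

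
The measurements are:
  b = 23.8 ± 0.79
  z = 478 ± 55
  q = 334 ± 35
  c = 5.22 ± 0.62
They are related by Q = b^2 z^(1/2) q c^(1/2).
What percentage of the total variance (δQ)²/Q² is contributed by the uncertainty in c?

(δQ/Q)² = (2·δb/b)² + (½·δz/z)² + (1·δq/q)² + (½·δc/c)²
  b term: (2×0.0332)² = 0.00441
  z term: (0.5×0.115)² = 0.00331
  q term: (1×0.105)² = 0.0110
  c term: (0.5×0.119)² = 0.00353
Total = 0.0222. Share from c = 0.00353/0.0222 = 0.159.

15.9%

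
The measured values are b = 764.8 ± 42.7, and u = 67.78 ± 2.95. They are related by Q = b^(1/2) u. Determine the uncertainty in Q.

96.9

Products/powers → add relative errors in quadrature, weighted by exponent:
  (½·δb/b)² = (0.5×0.0558)² = 0.000779;  (1·δu/u)² = (1×0.0435)² = 0.00189
δQ/Q = √(0.00267) = 0.0517
Q = 1874, so δQ = 0.0517 × 1874 = 96.9.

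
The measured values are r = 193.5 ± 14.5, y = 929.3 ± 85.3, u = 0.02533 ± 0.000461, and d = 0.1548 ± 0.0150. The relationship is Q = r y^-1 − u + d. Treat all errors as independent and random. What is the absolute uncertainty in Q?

0.0289

Let p = r·y^-1 = 0.2082. δp/p = √((1·δr/r)² + (-1·δy/y)²) = √(0.00562 + 0.00843) = 0.118, so δp = 0.0247.
Q = p − u + d: δQ = √(δp² + δu² + δd²) = √(0.000609 + 2.13e-07 + 0.000225) = 0.0289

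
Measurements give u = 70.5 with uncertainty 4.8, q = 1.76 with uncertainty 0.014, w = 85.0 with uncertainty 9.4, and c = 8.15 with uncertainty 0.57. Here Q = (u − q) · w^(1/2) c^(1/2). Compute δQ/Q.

0.0957

Let h = u − q = 68.7. δh = √(δu² + δq²) = √(23.0 + 0.000196) = 4.80, so δh/h = 0.0698.
Q is then a monomial in h, w, c:
δQ/Q = √((δh/h)² + (½·δw/w)² + (½·δc/c)²) = √(0.00488 + 0.00306 + 0.00122) = 0.0957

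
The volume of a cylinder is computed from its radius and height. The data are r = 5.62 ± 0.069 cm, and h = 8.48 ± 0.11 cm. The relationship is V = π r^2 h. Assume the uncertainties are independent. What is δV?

Relative error in a monomial: (δV/V)² = Σ (nᵢ · δxᵢ/xᵢ)².
  (2·δr/r)² = (2×0.0123)² = 0.000603;  (1·δh/h)² = (1×0.0130)² = 0.000168
δV/V = √(0.000771) = 0.0278
V = 841 cm^3, so δV = 0.0278 × 841 = 23.4 cm^3.

23.4 cm^3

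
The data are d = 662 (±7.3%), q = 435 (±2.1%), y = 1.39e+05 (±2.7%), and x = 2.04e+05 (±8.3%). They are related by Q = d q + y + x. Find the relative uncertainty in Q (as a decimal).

0.0442

Let p = d·q = 2.88e+05. δp/p = √((1·δd/d)² + (1·δq/q)²) = √(0.00533 + 0.000441) = 0.0760, so δp = 21900.
Q = p + y + x: δQ = √(δp² + δy² + δx²) = √(4.78e+08 + 1.41e+07 + 2.87e+08) = 27900
Q = 6.31e+05, so δQ/Q = 27900/6.31e+05 = 0.0442.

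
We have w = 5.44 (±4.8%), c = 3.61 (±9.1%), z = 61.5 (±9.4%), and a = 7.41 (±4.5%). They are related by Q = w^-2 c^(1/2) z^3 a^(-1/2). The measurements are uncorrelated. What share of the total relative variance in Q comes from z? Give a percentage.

87.1%

(δQ/Q)² = (-2·δw/w)² + (½·δc/c)² + (3·δz/z)² + (−½·δa/a)²
  w term: (-2×0.0480)² = 0.00922
  c term: (0.5×0.0910)² = 0.00207
  z term: (3×0.0940)² = 0.0795
  a term: (-0.5×0.0450)² = 0.000506
Total = 0.0913. Share from z = 0.0795/0.0913 = 0.871.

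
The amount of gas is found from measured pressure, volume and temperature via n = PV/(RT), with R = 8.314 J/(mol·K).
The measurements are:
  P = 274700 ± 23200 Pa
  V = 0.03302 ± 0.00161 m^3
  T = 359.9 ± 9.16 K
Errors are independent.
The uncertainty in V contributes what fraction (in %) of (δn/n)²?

23.4%

(δn/n)² = (1·δP/P)² + (1·δV/V)² + (-1·δT/T)²
  P term: (1×0.0845)² = 0.00713
  V term: (1×0.0488)² = 0.00238
  T term: (-1×0.0255)² = 0.000648
Total = 0.0102. Share from V = 0.00238/0.0102 = 0.234.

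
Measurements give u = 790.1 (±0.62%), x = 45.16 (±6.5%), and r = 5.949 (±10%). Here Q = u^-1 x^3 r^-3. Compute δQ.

Products/powers → add relative errors in quadrature, weighted by exponent:
  (-1·δu/u)² = (-1×0.00620)² = 3.84e-05;  (3·δx/x)² = (3×0.0650)² = 0.0380;  (-3·δr/r)² = (-3×0.100)² = 0.0900
δQ/Q = √(0.128) = 0.358
Q = 0.5537, so δQ = 0.358 × 0.5537 = 0.198.

0.198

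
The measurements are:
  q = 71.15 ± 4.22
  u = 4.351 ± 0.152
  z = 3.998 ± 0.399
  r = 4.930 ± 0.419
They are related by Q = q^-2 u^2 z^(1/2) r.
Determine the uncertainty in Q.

0.00624

Each factor contributes (exponent × relative error)² to (δQ/Q)²:
  (-2·δq/q)² = (-2×0.0593)² = 0.0141;  (2·δu/u)² = (2×0.0349)² = 0.00488;  (½·δz/z)² = (0.5×0.0998)² = 0.00249;  (1·δr/r)² = (1×0.0850)² = 0.00722
δQ/Q = √(0.0287) = 0.169
Q = 0.03686, so δQ = 0.169 × 0.03686 = 0.00624.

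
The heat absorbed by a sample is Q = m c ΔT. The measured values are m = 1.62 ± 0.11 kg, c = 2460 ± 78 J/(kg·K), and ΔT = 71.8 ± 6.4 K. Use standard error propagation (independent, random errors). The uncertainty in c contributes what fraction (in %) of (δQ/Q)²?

(δQ/Q)² = (1·δm/m)² + (1·δc/c)² + (1·δΔT/ΔT)²
  m term: (1×0.0679)² = 0.00461
  c term: (1×0.0317)² = 0.00101
  ΔT term: (1×0.0891)² = 0.00795
Total = 0.0136. Share from c = 0.00101/0.0136 = 0.0741.

7.41%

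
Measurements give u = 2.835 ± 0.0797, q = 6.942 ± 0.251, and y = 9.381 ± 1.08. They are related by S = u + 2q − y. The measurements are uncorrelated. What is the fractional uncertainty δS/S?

0.163

Absolute uncertainties add in quadrature for a linear combination:
  (δu)² = 0.00635;  (2·δq)² = 0.252;  (δy)² = 1.17
δS = √(1.42) = 1.19
S = 7.338, so δS/S = 1.19/7.338 = 0.163.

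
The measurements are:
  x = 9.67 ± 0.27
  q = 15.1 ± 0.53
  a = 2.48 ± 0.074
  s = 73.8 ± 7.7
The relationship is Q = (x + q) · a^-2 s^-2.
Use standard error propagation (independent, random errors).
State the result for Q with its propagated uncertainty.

Let u = x + q = 24.8. δu = √(δx² + δq²) = √(0.0729 + 0.281) = 0.595, so δu/u = 0.0240.
Q is then a monomial in u, a, s:
δQ/Q = √((δu/u)² + (-2·δa/a)² + (-2·δs/s)²) = √(0.000577 + 0.00356 + 0.0435) = 0.218
Q = 0.000739, so δQ = 0.218 × 0.000739 = 0.000161.

0.000739 ± 0.000161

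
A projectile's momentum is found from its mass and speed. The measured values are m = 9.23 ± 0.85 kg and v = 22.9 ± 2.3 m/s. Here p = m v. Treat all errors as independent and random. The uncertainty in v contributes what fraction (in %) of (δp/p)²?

54.3%

(δp/p)² = (1·δm/m)² + (1·δv/v)²
  m term: (1×0.0921)² = 0.00848
  v term: (1×0.100)² = 0.0101
Total = 0.0186. Share from v = 0.0101/0.0186 = 0.543.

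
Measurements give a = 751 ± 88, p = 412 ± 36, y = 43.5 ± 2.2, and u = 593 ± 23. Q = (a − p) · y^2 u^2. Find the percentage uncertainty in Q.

Let w = a − p = 339. δw = √(δa² + δp²) = √(7740 + 1300) = 95.1, so δw/w = 0.280.
Q is then a monomial in w, y, u:
δQ/Q = √((δw/w)² + (2·δy/y)² + (2·δu/u)²) = √(0.0787 + 0.0102 + 0.00602) = 0.308

30.8%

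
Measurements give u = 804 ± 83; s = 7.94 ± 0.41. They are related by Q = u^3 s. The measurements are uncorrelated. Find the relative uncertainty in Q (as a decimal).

0.314

Relative error in a monomial: (δQ/Q)² = Σ (nᵢ · δxᵢ/xᵢ)².
  (3·δu/u)² = (3×0.103)² = 0.0959;  (1·δs/s)² = (1×0.0516)² = 0.00267
δQ/Q = √(0.0986) = 0.314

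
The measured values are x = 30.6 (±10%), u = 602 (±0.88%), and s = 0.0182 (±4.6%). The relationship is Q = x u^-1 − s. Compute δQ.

Let p = x·u^-1 = 0.0508. δp/p = √((1·δx/x)² + (-1·δu/u)²) = √(0.0100 + 7.74e-05) = 0.100, so δp = 0.00510.
Q = p − s: δQ = √(δp² + δs²) = √(2.6e-05 + 7.01e-07) = 0.00517

0.00517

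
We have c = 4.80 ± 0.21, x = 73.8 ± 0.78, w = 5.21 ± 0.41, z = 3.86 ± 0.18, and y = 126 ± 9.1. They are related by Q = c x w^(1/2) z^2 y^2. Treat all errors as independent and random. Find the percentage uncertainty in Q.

18.2%

Products/powers → add relative errors in quadrature, weighted by exponent:
  (1·δc/c)² = (1×0.0437)² = 0.00191;  (1·δx/x)² = (1×0.0106)² = 0.000112;  (½·δw/w)² = (0.5×0.0787)² = 0.00155;  (2·δz/z)² = (2×0.0466)² = 0.00870;  (2·δy/y)² = (2×0.0722)² = 0.0209
δQ/Q = √(0.0331) = 0.182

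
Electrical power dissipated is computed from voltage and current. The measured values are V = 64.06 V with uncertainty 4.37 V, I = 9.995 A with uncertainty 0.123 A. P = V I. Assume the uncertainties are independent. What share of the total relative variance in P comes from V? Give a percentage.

(δP/P)² = (1·δV/V)² + (1·δI/I)²
  V term: (1×0.0682)² = 0.00465
  I term: (1×0.0123)² = 0.000151
Total = 0.00481. Share from V = 0.00465/0.00481 = 0.968.

96.8%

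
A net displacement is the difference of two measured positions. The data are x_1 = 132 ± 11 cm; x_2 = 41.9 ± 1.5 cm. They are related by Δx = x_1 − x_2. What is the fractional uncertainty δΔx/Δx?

Sums and differences: (δΔx)² = Σ (cᵢ δxᵢ)².
  (δx_1)² = 121;  (δx_2)² = 2.25
δΔx = √(123) = 11.1 cm
Δx = 90.1 cm, so δΔx/Δx = 11.1/90.1 = 0.123.

0.123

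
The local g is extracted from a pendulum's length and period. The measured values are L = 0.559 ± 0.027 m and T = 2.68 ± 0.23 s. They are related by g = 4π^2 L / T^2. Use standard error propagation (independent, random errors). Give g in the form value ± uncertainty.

Since g is a product/quotient, work with relative uncertainties:
  (1·δL/L)² = (1×0.0483)² = 0.00233;  (-2·δT/T)² = (-2×0.0858)² = 0.0295
δg/g = √(0.0318) = 0.178
g = 3.07 m/s^2, so δg = 0.178 × 3.07 = 0.548 m/s^2.

3.07 ± 0.548 m/s^2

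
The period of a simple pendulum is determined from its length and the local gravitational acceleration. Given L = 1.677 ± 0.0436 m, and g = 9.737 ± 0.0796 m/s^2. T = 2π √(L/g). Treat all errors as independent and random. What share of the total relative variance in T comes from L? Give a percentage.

(δT/T)² = (½·δL/L)² + (−½·δg/g)²
  L term: (0.5×0.0260)² = 0.000169
  g term: (-0.5×0.00818)² = 1.67e-05
Total = 0.000186. Share from L = 0.000169/0.000186 = 0.910.

91.0%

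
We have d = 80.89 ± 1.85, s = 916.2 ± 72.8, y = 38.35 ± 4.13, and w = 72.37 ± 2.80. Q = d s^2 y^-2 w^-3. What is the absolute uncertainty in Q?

For a monomial Q ∝ d, s^2, y^-2, w^-3, fractional errors add in quadrature:
  (1·δd/d)² = (1×0.0229)² = 0.000523;  (2·δs/s)² = (2×0.0795)² = 0.0253;  (-2·δy/y)² = (-2×0.108)² = 0.0464;  (-3·δw/w)² = (-3×0.0387)² = 0.0135
δQ/Q = √(0.0856) = 0.293
Q = 0.1218, so δQ = 0.293 × 0.1218 = 0.0356.

0.0356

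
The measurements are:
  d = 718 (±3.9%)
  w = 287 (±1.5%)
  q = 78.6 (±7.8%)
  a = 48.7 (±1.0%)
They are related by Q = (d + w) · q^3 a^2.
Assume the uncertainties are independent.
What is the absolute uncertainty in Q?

2.74e+11

Let u = d + w = 1000. δu = √(δd² + δw²) = √(784 + 18.5) = 28.3, so δu/u = 0.0282.
Q is then a monomial in u, q, a:
δQ/Q = √((δu/u)² + (3·δq/q)² + (2·δa/a)²) = √(0.000795 + 0.0548 + 0.000400) = 0.237
Q = 1.16e+12, so δQ = 0.237 × 1.16e+12 = 2.74e+11.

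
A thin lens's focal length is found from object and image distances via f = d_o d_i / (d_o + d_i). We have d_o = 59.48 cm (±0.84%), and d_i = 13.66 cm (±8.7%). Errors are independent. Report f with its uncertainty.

11.11 ± 0.786 cm

∂f/∂d_o = (d_i/(d_o+d_i))² = 0.0349;  ∂f/∂d_i = (d_o/(d_o+d_i))² = 0.661
δf = √((∂f/∂d_o · δd_o)² + (∂f/∂d_i · δd_i)²) = √(0.000304 + 0.618) = 0.786 cm
f = 11.11 cm.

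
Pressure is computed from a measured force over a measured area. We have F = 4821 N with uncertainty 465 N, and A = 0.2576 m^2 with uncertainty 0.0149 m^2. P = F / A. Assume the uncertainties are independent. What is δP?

2100 Pa

Products/powers → add relative errors in quadrature, weighted by exponent:
  (1·δF/F)² = (1×0.0965)² = 0.00930;  (-1·δA/A)² = (-1×0.0578)² = 0.00335
δP/P = √(0.0126) = 0.112
P = 18720 Pa, so δP = 0.112 × 18720 = 2100 Pa.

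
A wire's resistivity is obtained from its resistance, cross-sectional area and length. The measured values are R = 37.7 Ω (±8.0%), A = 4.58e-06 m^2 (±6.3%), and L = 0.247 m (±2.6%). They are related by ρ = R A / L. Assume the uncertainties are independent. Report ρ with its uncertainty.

(6.99 ± 0.735) × 10^-4 Ω·m

ρ is a product of powers, so relative uncertainties combine in quadrature:
  (1·δR/R)² = (1×0.0800)² = 0.00640;  (1·δA/A)² = (1×0.0630)² = 0.00397;  (-1·δL/L)² = (-1×0.0260)² = 0.000676
δρ/ρ = √(0.0110) = 0.105
ρ = 0.000699 Ω·m, so δρ = 0.105 × 0.000699 = 7.35e-05 Ω·m.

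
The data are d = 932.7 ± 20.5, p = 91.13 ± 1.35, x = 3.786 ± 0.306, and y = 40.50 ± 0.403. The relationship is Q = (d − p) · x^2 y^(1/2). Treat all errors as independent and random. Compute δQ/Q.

Let u = d − p = 841.6. δu = √(δd² + δp²) = √(420 + 1.82) = 20.5, so δu/u = 0.0244.
Q is then a monomial in u, x, y:
δQ/Q = √((δu/u)² + (2·δx/x)² + (½·δy/y)²) = √(0.000596 + 0.0261 + 2.48e-05) = 0.164

0.164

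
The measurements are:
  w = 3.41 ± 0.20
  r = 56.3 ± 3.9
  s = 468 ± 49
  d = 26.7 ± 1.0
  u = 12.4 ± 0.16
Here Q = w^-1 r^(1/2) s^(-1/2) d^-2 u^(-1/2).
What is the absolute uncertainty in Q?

4.63e-06

Products/powers → add relative errors in quadrature, weighted by exponent:
  (-1·δw/w)² = (-1×0.0587)² = 0.00344;  (½·δr/r)² = (0.5×0.0693)² = 0.00120;  (−½·δs/s)² = (-0.5×0.105)² = 0.00274;  (-2·δd/d)² = (-2×0.0375)² = 0.00561;  (−½·δu/u)² = (-0.5×0.0129)² = 4.16e-05
δQ/Q = √(0.0130) = 0.114
Q = 4.05e-05, so δQ = 0.114 × 4.05e-05 = 4.63e-06.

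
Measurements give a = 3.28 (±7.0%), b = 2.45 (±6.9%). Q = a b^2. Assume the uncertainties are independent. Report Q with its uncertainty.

Products/powers → add relative errors in quadrature, weighted by exponent:
  (1·δa/a)² = (1×0.0700)² = 0.00490;  (2·δb/b)² = (2×0.0690)² = 0.0190
δQ/Q = √(0.0239) = 0.155
Q = 19.7, so δQ = 0.155 × 19.7 = 3.05.

19.7 ± 3.05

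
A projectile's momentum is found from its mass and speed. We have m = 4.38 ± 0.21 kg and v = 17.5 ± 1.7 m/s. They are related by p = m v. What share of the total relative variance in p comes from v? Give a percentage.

80.4%

(δp/p)² = (1·δm/m)² + (1·δv/v)²
  m term: (1×0.0479)² = 0.00230
  v term: (1×0.0971)² = 0.00944
Total = 0.0117. Share from v = 0.00944/0.0117 = 0.804.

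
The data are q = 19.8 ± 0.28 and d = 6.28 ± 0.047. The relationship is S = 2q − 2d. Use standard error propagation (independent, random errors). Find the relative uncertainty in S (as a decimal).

Absolute uncertainties add in quadrature for a linear combination:
  (2·δq)² = 0.314;  (2·δd)² = 0.00884
δS = √(0.322) = 0.568
S = 27.0, so δS/S = 0.568/27.0 = 0.0210.

0.0210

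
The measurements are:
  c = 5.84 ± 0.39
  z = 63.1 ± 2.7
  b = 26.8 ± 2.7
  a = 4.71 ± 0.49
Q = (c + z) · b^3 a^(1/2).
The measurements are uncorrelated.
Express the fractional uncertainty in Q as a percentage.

30.9%

Let u = c + z = 68.9. δu = √(δc² + δz²) = √(0.152 + 7.29) = 2.73, so δu/u = 0.0396.
Q is then a monomial in u, b, a:
δQ/Q = √((δu/u)² + (3·δb/b)² + (½·δa/a)²) = √(0.00157 + 0.0913 + 0.00271) = 0.309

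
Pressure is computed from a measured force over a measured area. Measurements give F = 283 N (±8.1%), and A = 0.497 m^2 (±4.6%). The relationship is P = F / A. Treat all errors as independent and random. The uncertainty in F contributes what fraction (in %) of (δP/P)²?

(δP/P)² = (1·δF/F)² + (-1·δA/A)²
  F term: (1×0.0810)² = 0.00656
  A term: (-1×0.0460)² = 0.00212
Total = 0.00868. Share from F = 0.00656/0.00868 = 0.756.

75.6%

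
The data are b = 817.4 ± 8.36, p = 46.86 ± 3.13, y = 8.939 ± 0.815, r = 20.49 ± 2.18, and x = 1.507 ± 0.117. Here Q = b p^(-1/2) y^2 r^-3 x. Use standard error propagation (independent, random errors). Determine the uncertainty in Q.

Since Q is a product/quotient, work with relative uncertainties:
  (1·δb/b)² = (1×0.0102)² = 0.000105;  (−½·δp/p)² = (-0.5×0.0668)² = 0.00112;  (2·δy/y)² = (2×0.0912)² = 0.0333;  (-3·δr/r)² = (-3×0.106)² = 0.102;  (1·δx/x)² = (1×0.0776)² = 0.00603
δQ/Q = √(0.142) = 0.377
Q = 1.671, so δQ = 0.377 × 1.671 = 0.631.

0.631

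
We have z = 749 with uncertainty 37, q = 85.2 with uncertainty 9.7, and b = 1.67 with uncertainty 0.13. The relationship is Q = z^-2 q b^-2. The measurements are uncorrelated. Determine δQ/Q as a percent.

Products/powers → add relative errors in quadrature, weighted by exponent:
  (-2·δz/z)² = (-2×0.0494)² = 0.00976;  (1·δq/q)² = (1×0.114)² = 0.0130;  (-2·δb/b)² = (-2×0.0778)² = 0.0242
δQ/Q = √(0.0470) = 0.217

21.7%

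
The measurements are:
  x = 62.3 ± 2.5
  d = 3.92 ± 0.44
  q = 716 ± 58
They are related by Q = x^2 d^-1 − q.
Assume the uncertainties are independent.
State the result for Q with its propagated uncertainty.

274 ± 148

Let p = x^2·d^-1 = 990. δp/p = √((2·δx/x)² + (-1·δd/d)²) = √(0.00644 + 0.0126) = 0.138, so δp = 137.
Q = p − q: δQ = √(δp² + δq²) = √(18700 + 3360) = 148
Q = 274.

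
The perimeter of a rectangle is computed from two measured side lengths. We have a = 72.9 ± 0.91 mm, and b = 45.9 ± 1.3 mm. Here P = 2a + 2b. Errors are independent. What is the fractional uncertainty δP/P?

Sums and differences: (δP)² = Σ (cᵢ δxᵢ)².
  (2·δa)² = 3.31;  (2·δb)² = 6.76
δP = √(10.1) = 3.17 mm
P = 238 mm, so δP/P = 3.17/238 = 0.0134.

0.0134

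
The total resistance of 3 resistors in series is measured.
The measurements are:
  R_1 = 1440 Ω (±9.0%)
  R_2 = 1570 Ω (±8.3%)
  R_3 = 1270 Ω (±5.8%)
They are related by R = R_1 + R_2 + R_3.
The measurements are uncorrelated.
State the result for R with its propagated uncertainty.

Each term contributes (cᵢ δxᵢ)² to (δR)²:
  (δR_1)² = 16800;  (δR_2)² = 17000;  (δR_3)² = 5430
δR = √(39200) = 198 Ω
R = 4280 Ω.

4280 ± 198 Ω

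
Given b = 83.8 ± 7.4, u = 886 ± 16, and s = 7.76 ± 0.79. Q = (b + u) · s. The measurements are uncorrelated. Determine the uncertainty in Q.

Let w = b + u = 970. δw = √(δb² + δu²) = √(54.8 + 256) = 17.6, so δw/w = 0.0182.
Q is then a monomial in w, s:
δQ/Q = √((δw/w)² + (1·δs/s)²) = √(0.000330 + 0.0104) = 0.103
Q = 7530, so δQ = 0.103 × 7530 = 778.

778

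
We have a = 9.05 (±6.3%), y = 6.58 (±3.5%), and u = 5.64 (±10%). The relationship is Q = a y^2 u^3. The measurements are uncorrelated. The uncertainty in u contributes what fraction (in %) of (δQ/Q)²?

91.0%

(δQ/Q)² = (1·δa/a)² + (2·δy/y)² + (3·δu/u)²
  a term: (1×0.0630)² = 0.00397
  y term: (2×0.0350)² = 0.00490
  u term: (3×0.100)² = 0.0900
Total = 0.0989. Share from u = 0.0900/0.0989 = 0.910.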